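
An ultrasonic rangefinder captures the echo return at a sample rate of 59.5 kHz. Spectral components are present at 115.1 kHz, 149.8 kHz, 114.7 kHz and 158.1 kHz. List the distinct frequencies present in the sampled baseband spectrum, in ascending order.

fs/2 = 29.75 kHz.
115.1 kHz mod fs = 55.6 kHz.
55.6 kHz > fs/2 = 29.75 kHz, folds to fs − 55.6 kHz = 3.9 kHz.
149.8 kHz mod fs = 30.8 kHz.
30.8 kHz > fs/2 = 29.75 kHz, folds to fs − 30.8 kHz = 28.7 kHz.
114.7 kHz mod fs = 55.2 kHz.
55.2 kHz > fs/2 = 29.75 kHz, folds to fs − 55.2 kHz = 4.3 kHz.
158.1 kHz mod fs = 39.1 kHz.
39.1 kHz > fs/2 = 29.75 kHz, folds to fs − 39.1 kHz = 20.4 kHz.
Distinct values: {3.9 kHz, 4.3 kHz, 20.4 kHz, 28.7 kHz}.

3.9 kHz, 4.3 kHz, 20.4 kHz, 28.7 kHz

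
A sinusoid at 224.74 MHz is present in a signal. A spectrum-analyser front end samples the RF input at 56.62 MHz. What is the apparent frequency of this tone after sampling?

224.74 MHz mod fs = 54.88 MHz.
54.88 MHz > fs/2 = 28.31 MHz, folds to fs − 54.88 MHz = 1.74 MHz.

1.74 MHz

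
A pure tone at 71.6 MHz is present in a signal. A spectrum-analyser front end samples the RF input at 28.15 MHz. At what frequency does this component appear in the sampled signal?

12.85 MHz

71.6 MHz mod fs = 15.3 MHz.
15.3 MHz > fs/2 = 14.075 MHz, folds to fs − 15.3 MHz = 12.85 MHz.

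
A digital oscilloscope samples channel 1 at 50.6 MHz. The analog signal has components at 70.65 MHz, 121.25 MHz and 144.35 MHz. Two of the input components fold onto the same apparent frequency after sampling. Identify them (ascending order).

70.65 MHz, 121.25 MHz

fs/2 = 25.3 MHz.
70.65 MHz mod fs = 20.05 MHz.
20.05 MHz ≤ fs/2 = 25.3 MHz, appears at 20.05 MHz.
121.25 MHz mod fs = 20.05 MHz.
20.05 MHz ≤ fs/2 = 25.3 MHz, appears at 20.05 MHz.
144.35 MHz mod fs = 43.15 MHz.
43.15 MHz > fs/2 = 25.3 MHz, folds to fs − 43.15 MHz = 7.45 MHz.
70.65 MHz and 121.25 MHz both map to 20.05 MHz.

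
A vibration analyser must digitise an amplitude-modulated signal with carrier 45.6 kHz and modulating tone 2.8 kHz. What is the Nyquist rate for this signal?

AM sidebands sit at fc ± fm = 42.8 kHz and 48.4 kHz.
Highest-frequency component: 48.4 kHz.
Nyquist rate = 2 × 48.4 kHz = 96.8 kHz.

96.8 kHz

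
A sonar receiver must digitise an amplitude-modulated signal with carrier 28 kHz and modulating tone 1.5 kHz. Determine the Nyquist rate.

59 kHz

AM sidebands sit at fc ± fm = 26.5 kHz and 29.5 kHz.
Highest-frequency component: 29.5 kHz.
Nyquist rate = 2 × 29.5 kHz = 59 kHz.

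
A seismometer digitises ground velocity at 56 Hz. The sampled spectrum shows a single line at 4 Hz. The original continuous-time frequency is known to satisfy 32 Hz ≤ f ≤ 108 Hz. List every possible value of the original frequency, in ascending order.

52 Hz, 60 Hz, 108 Hz

Frequencies that alias to 4 Hz are k·fs ± 4 Hz for integer k ≥ 0.
k=0: 4 Hz.
k=1: 52 Hz, 60 Hz.
k=2: 108 Hz, 116 Hz.
k=3: 164 Hz, 172 Hz.
Within [32 Hz, 108 Hz]: 52 Hz, 60 Hz, 108 Hz.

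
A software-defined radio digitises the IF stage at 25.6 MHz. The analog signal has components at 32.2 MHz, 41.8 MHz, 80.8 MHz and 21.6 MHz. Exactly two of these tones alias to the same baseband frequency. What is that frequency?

fs/2 = 12.8 MHz.
32.2 MHz mod fs = 6.6 MHz.
6.6 MHz ≤ fs/2 = 12.8 MHz, appears at 6.6 MHz.
41.8 MHz mod fs = 16.2 MHz.
16.2 MHz > fs/2 = 12.8 MHz, folds to fs − 16.2 MHz = 9.4 MHz.
80.8 MHz mod fs = 4 MHz.
4 MHz ≤ fs/2 = 12.8 MHz, appears at 4 MHz.
21.6 MHz > fs/2 = 12.8 MHz, folds to fs − 21.6 MHz = 4 MHz.
21.6 MHz and 80.8 MHz both map to 4 MHz.

4 MHz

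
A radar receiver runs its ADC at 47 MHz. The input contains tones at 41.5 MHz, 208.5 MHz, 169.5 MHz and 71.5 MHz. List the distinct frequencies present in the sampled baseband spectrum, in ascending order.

5.5 MHz, 18.5 MHz, 20.5 MHz, 22.5 MHz

fs/2 = 23.5 MHz.
41.5 MHz > fs/2 = 23.5 MHz, folds to fs − 41.5 MHz = 5.5 MHz.
208.5 MHz mod fs = 20.5 MHz.
20.5 MHz ≤ fs/2 = 23.5 MHz, appears at 20.5 MHz.
169.5 MHz mod fs = 28.5 MHz.
28.5 MHz > fs/2 = 23.5 MHz, folds to fs − 28.5 MHz = 18.5 MHz.
71.5 MHz mod fs = 24.5 MHz.
24.5 MHz > fs/2 = 23.5 MHz, folds to fs − 24.5 MHz = 22.5 MHz.
Distinct values: {5.5 MHz, 18.5 MHz, 20.5 MHz, 22.5 MHz}.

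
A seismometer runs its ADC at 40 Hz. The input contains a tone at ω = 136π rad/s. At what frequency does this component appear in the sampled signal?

ω = 136π rad/s → f = ω/(2π) = 68 Hz.
68 Hz mod fs = 28 Hz.
28 Hz > fs/2 = 20 Hz, folds to fs − 28 Hz = 12 Hz.

12 Hz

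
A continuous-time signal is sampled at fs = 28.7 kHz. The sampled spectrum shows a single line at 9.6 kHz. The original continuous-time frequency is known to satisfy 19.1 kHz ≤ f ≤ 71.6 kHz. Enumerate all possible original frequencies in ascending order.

19.1 kHz, 38.3 kHz, 47.8 kHz, 67 kHz

Frequencies that alias to 9.6 kHz are k·fs ± 9.6 kHz for integer k ≥ 0.
k=0: 9.6 kHz.
k=1: 19.1 kHz, 38.3 kHz.
k=2: 47.8 kHz, 67 kHz.
k=3: 76.5 kHz, 95.7 kHz.
Within [19.1 kHz, 71.6 kHz]: 19.1 kHz, 38.3 kHz, 47.8 kHz, 67 kHz.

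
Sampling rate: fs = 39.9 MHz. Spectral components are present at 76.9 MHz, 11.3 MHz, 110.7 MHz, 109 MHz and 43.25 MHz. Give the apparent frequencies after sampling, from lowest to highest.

2.9 MHz, 3.35 MHz, 9 MHz, 10.7 MHz, 11.3 MHz

fs/2 = 19.95 MHz.
76.9 MHz mod fs = 37 MHz.
37 MHz > fs/2 = 19.95 MHz, folds to fs − 37 MHz = 2.9 MHz.
11.3 MHz ≤ fs/2 = 19.95 MHz, passes unchanged.
110.7 MHz mod fs = 30.9 MHz.
30.9 MHz > fs/2 = 19.95 MHz, folds to fs − 30.9 MHz = 9 MHz.
109 MHz mod fs = 29.2 MHz.
29.2 MHz > fs/2 = 19.95 MHz, folds to fs − 29.2 MHz = 10.7 MHz.
43.25 MHz mod fs = 3.35 MHz.
3.35 MHz ≤ fs/2 = 19.95 MHz, appears at 3.35 MHz.
Distinct values: {2.9 MHz, 3.35 MHz, 9 MHz, 10.7 MHz, 11.3 MHz}.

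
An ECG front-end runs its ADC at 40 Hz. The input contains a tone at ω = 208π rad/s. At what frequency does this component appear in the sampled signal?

16 Hz

ω = 208π rad/s → f = ω/(2π) = 104 Hz.
104 Hz mod fs = 24 Hz.
24 Hz > fs/2 = 20 Hz, folds to fs − 24 Hz = 16 Hz.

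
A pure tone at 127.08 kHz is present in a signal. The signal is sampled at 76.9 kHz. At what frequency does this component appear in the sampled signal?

26.72 kHz

127.08 kHz mod fs = 50.18 kHz.
50.18 kHz > fs/2 = 38.45 kHz, folds to fs − 50.18 kHz = 26.72 kHz.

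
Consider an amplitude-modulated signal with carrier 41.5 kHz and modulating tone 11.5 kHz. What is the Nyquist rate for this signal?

AM sidebands sit at fc ± fm = 30 kHz and 53 kHz.
Highest-frequency component: 53 kHz.
Nyquist rate = 2 × 53 kHz = 106 kHz.

106 kHz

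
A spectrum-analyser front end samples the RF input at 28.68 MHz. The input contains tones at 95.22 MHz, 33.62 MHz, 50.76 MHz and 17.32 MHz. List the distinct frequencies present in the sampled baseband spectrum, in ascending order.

4.94 MHz, 6.6 MHz, 9.18 MHz, 11.36 MHz

fs/2 = 14.34 MHz.
95.22 MHz mod fs = 9.18 MHz.
9.18 MHz ≤ fs/2 = 14.34 MHz, appears at 9.18 MHz.
33.62 MHz mod fs = 4.94 MHz.
4.94 MHz ≤ fs/2 = 14.34 MHz, appears at 4.94 MHz.
50.76 MHz mod fs = 22.08 MHz.
22.08 MHz > fs/2 = 14.34 MHz, folds to fs − 22.08 MHz = 6.6 MHz.
17.32 MHz > fs/2 = 14.34 MHz, folds to fs − 17.32 MHz = 11.36 MHz.
Distinct values: {4.94 MHz, 6.6 MHz, 9.18 MHz, 11.36 MHz}.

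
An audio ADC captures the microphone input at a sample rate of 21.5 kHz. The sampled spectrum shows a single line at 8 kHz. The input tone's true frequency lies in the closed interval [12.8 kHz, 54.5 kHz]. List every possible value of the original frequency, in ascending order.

13.5 kHz, 29.5 kHz, 35 kHz, 51 kHz

Frequencies that alias to 8 kHz are k·fs ± 8 kHz for integer k ≥ 0.
k=0: 8 kHz.
k=1: 13.5 kHz, 29.5 kHz.
k=2: 35 kHz, 51 kHz.
k=3: 56.5 kHz, 72.5 kHz.
Within [12.8 kHz, 54.5 kHz]: 13.5 kHz, 29.5 kHz, 35 kHz, 51 kHz.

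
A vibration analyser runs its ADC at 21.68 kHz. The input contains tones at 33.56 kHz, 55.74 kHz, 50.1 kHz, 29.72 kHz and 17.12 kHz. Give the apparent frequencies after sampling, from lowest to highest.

fs/2 = 10.84 kHz.
33.56 kHz mod fs = 11.88 kHz.
11.88 kHz > fs/2 = 10.84 kHz, folds to fs − 11.88 kHz = 9.8 kHz.
55.74 kHz mod fs = 12.38 kHz.
12.38 kHz > fs/2 = 10.84 kHz, folds to fs − 12.38 kHz = 9.3 kHz.
50.1 kHz mod fs = 6.74 kHz.
6.74 kHz ≤ fs/2 = 10.84 kHz, appears at 6.74 kHz.
29.72 kHz mod fs = 8.04 kHz.
8.04 kHz ≤ fs/2 = 10.84 kHz, appears at 8.04 kHz.
17.12 kHz > fs/2 = 10.84 kHz, folds to fs − 17.12 kHz = 4.56 kHz.
Distinct values: {4.56 kHz, 6.74 kHz, 8.04 kHz, 9.3 kHz, 9.8 kHz}.

4.56 kHz, 6.74 kHz, 8.04 kHz, 9.3 kHz, 9.8 kHz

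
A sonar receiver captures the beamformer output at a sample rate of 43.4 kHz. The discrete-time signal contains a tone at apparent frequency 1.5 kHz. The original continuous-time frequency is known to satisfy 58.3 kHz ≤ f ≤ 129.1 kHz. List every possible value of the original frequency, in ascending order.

85.3 kHz, 88.3 kHz, 128.7 kHz

Frequencies that alias to 1.5 kHz are k·fs ± 1.5 kHz for integer k ≥ 0.
k=0: 1.5 kHz.
k=1: 41.9 kHz, 44.9 kHz.
k=2: 85.3 kHz, 88.3 kHz.
k=3: 128.7 kHz, 131.7 kHz.
k=4: 172.1 kHz, 175.1 kHz.
Within [58.3 kHz, 129.1 kHz]: 85.3 kHz, 88.3 kHz, 128.7 kHz.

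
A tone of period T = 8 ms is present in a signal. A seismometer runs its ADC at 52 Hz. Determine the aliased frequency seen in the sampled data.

21 Hz

T = 8 ms → f = 1/T = 125 Hz.
125 Hz mod fs = 21 Hz.
21 Hz ≤ fs/2 = 26 Hz, appears at 21 Hz.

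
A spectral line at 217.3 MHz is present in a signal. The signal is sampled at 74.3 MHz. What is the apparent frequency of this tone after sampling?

217.3 MHz mod fs = 68.7 MHz.
68.7 MHz > fs/2 = 37.15 MHz, folds to fs − 68.7 MHz = 5.6 MHz.

5.6 MHz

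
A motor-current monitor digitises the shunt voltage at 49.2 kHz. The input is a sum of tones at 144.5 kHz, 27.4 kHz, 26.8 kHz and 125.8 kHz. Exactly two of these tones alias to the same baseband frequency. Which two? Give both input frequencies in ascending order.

27.4 kHz, 125.8 kHz

fs/2 = 24.6 kHz.
144.5 kHz mod fs = 46.1 kHz.
46.1 kHz > fs/2 = 24.6 kHz, folds to fs − 46.1 kHz = 3.1 kHz.
27.4 kHz > fs/2 = 24.6 kHz, folds to fs − 27.4 kHz = 21.8 kHz.
26.8 kHz > fs/2 = 24.6 kHz, folds to fs − 26.8 kHz = 22.4 kHz.
125.8 kHz mod fs = 27.4 kHz.
27.4 kHz > fs/2 = 24.6 kHz, folds to fs − 27.4 kHz = 21.8 kHz.
27.4 kHz and 125.8 kHz both map to 21.8 kHz.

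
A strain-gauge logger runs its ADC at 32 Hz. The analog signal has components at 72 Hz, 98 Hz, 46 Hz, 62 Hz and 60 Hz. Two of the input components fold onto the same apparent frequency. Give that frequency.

fs/2 = 16 Hz.
72 Hz mod fs = 8 Hz.
8 Hz ≤ fs/2 = 16 Hz, appears at 8 Hz.
98 Hz mod fs = 2 Hz.
2 Hz ≤ fs/2 = 16 Hz, appears at 2 Hz.
46 Hz mod fs = 14 Hz.
14 Hz ≤ fs/2 = 16 Hz, appears at 14 Hz.
62 Hz mod fs = 30 Hz.
30 Hz > fs/2 = 16 Hz, folds to fs − 30 Hz = 2 Hz.
60 Hz mod fs = 28 Hz.
28 Hz > fs/2 = 16 Hz, folds to fs − 28 Hz = 4 Hz.
62 Hz and 98 Hz both map to 2 Hz.

2 Hz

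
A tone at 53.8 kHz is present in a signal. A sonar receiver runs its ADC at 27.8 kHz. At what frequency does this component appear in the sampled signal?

53.8 kHz mod fs = 26 kHz.
26 kHz > fs/2 = 13.9 kHz, folds to fs − 26 kHz = 1.8 kHz.

1.8 kHz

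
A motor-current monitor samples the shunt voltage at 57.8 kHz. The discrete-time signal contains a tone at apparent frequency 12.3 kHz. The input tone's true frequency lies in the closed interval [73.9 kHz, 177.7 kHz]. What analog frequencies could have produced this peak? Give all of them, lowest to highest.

103.3 kHz, 127.9 kHz, 161.1 kHz

Frequencies that alias to 12.3 kHz are k·fs ± 12.3 kHz for integer k ≥ 0.
k=0: 12.3 kHz.
k=1: 45.5 kHz, 70.1 kHz.
k=2: 103.3 kHz, 127.9 kHz.
k=3: 161.1 kHz, 185.7 kHz.
k=4: 218.9 kHz, 243.5 kHz.
Within [73.9 kHz, 177.7 kHz]: 103.3 kHz, 127.9 kHz, 161.1 kHz.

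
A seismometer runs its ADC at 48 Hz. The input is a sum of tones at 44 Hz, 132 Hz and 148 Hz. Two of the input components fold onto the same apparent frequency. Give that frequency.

4 Hz

fs/2 = 24 Hz.
44 Hz > fs/2 = 24 Hz, folds to fs − 44 Hz = 4 Hz.
132 Hz mod fs = 36 Hz.
36 Hz > fs/2 = 24 Hz, folds to fs − 36 Hz = 12 Hz.
148 Hz mod fs = 4 Hz.
4 Hz ≤ fs/2 = 24 Hz, appears at 4 Hz.
44 Hz and 148 Hz both map to 4 Hz.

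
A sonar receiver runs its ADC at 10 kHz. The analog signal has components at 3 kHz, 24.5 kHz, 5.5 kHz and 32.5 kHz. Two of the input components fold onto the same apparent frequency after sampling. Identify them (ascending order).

fs/2 = 5 kHz.
3 kHz ≤ fs/2 = 5 kHz, passes unchanged.
24.5 kHz mod fs = 4.5 kHz.
4.5 kHz ≤ fs/2 = 5 kHz, appears at 4.5 kHz.
5.5 kHz > fs/2 = 5 kHz, folds to fs − 5.5 kHz = 4.5 kHz.
32.5 kHz mod fs = 2.5 kHz.
2.5 kHz ≤ fs/2 = 5 kHz, appears at 2.5 kHz.
5.5 kHz and 24.5 kHz both map to 4.5 kHz.

5.5 kHz, 24.5 kHz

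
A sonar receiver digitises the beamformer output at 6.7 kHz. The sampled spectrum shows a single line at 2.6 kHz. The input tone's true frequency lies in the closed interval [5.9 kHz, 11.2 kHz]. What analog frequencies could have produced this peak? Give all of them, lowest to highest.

9.3 kHz, 10.8 kHz

Frequencies that alias to 2.6 kHz are k·fs ± 2.6 kHz for integer k ≥ 0.
k=0: 2.6 kHz.
k=1: 4.1 kHz, 9.3 kHz.
k=2: 10.8 kHz, 16 kHz.
k=3: 17.5 kHz, 22.7 kHz.
Within [5.9 kHz, 11.2 kHz]: 9.3 kHz, 10.8 kHz.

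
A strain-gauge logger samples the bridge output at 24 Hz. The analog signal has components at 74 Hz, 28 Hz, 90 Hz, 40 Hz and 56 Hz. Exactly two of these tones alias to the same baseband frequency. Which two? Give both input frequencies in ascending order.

fs/2 = 12 Hz.
74 Hz mod fs = 2 Hz.
2 Hz ≤ fs/2 = 12 Hz, appears at 2 Hz.
28 Hz mod fs = 4 Hz.
4 Hz ≤ fs/2 = 12 Hz, appears at 4 Hz.
90 Hz mod fs = 18 Hz.
18 Hz > fs/2 = 12 Hz, folds to fs − 18 Hz = 6 Hz.
40 Hz mod fs = 16 Hz.
16 Hz > fs/2 = 12 Hz, folds to fs − 16 Hz = 8 Hz.
56 Hz mod fs = 8 Hz.
8 Hz ≤ fs/2 = 12 Hz, appears at 8 Hz.
40 Hz and 56 Hz both map to 8 Hz.

40 Hz, 56 Hz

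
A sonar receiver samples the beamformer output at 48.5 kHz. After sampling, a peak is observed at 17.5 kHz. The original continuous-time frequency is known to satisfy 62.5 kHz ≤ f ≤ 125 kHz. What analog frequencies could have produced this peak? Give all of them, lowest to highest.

Frequencies that alias to 17.5 kHz are k·fs ± 17.5 kHz for integer k ≥ 0.
k=0: 17.5 kHz.
k=1: 31 kHz, 66 kHz.
k=2: 79.5 kHz, 114.5 kHz.
k=3: 128 kHz, 163 kHz.
Within [62.5 kHz, 125 kHz]: 66 kHz, 79.5 kHz, 114.5 kHz.

66 kHz, 79.5 kHz, 114.5 kHz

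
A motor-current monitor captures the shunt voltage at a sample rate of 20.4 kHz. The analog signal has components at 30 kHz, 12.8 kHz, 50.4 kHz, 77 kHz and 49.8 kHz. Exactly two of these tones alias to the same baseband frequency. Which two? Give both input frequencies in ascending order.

fs/2 = 10.2 kHz.
30 kHz mod fs = 9.6 kHz.
9.6 kHz ≤ fs/2 = 10.2 kHz, appears at 9.6 kHz.
12.8 kHz > fs/2 = 10.2 kHz, folds to fs − 12.8 kHz = 7.6 kHz.
50.4 kHz mod fs = 9.6 kHz.
9.6 kHz ≤ fs/2 = 10.2 kHz, appears at 9.6 kHz.
77 kHz mod fs = 15.8 kHz.
15.8 kHz > fs/2 = 10.2 kHz, folds to fs − 15.8 kHz = 4.6 kHz.
49.8 kHz mod fs = 9 kHz.
9 kHz ≤ fs/2 = 10.2 kHz, appears at 9 kHz.
30 kHz and 50.4 kHz both map to 9.6 kHz.

30 kHz, 50.4 kHz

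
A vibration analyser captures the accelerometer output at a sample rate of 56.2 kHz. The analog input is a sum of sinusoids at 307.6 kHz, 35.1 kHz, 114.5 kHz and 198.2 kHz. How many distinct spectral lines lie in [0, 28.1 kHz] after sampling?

fs/2 = 28.1 kHz.
307.6 kHz mod fs = 26.6 kHz.
26.6 kHz ≤ fs/2 = 28.1 kHz, appears at 26.6 kHz.
35.1 kHz > fs/2 = 28.1 kHz, folds to fs − 35.1 kHz = 21.1 kHz.
114.5 kHz mod fs = 2.1 kHz.
2.1 kHz ≤ fs/2 = 28.1 kHz, appears at 2.1 kHz.
198.2 kHz mod fs = 29.6 kHz.
29.6 kHz > fs/2 = 28.1 kHz, folds to fs − 29.6 kHz = 26.6 kHz.
Distinct values: {2.1 kHz, 21.1 kHz, 26.6 kHz} → 3.

3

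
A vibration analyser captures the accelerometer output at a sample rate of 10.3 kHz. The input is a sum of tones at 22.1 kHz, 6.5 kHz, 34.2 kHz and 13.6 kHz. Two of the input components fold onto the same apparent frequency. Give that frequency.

fs/2 = 5.15 kHz.
22.1 kHz mod fs = 1.5 kHz.
1.5 kHz ≤ fs/2 = 5.15 kHz, appears at 1.5 kHz.
6.5 kHz > fs/2 = 5.15 kHz, folds to fs − 6.5 kHz = 3.8 kHz.
34.2 kHz mod fs = 3.3 kHz.
3.3 kHz ≤ fs/2 = 5.15 kHz, appears at 3.3 kHz.
13.6 kHz mod fs = 3.3 kHz.
3.3 kHz ≤ fs/2 = 5.15 kHz, appears at 3.3 kHz.
13.6 kHz and 34.2 kHz both map to 3.3 kHz.

3.3 kHz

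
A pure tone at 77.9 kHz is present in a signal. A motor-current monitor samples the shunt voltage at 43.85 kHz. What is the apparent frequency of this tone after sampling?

77.9 kHz mod fs = 34.05 kHz.
34.05 kHz > fs/2 = 21.925 kHz, folds to fs − 34.05 kHz = 9.8 kHz.

9.8 kHz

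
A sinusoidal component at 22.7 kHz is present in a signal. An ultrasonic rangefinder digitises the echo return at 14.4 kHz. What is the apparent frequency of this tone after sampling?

6.1 kHz

22.7 kHz mod fs = 8.3 kHz.
8.3 kHz > fs/2 = 7.2 kHz, folds to fs − 8.3 kHz = 6.1 kHz.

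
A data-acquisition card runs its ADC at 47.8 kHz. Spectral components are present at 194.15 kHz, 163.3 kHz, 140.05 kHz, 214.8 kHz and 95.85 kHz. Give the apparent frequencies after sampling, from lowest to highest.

0.25 kHz, 2.95 kHz, 3.35 kHz, 19.9 kHz, 23.6 kHz

fs/2 = 23.9 kHz.
194.15 kHz mod fs = 2.95 kHz.
2.95 kHz ≤ fs/2 = 23.9 kHz, appears at 2.95 kHz.
163.3 kHz mod fs = 19.9 kHz.
19.9 kHz ≤ fs/2 = 23.9 kHz, appears at 19.9 kHz.
140.05 kHz mod fs = 44.45 kHz.
44.45 kHz > fs/2 = 23.9 kHz, folds to fs − 44.45 kHz = 3.35 kHz.
214.8 kHz mod fs = 23.6 kHz.
23.6 kHz ≤ fs/2 = 23.9 kHz, appears at 23.6 kHz.
95.85 kHz mod fs = 0.25 kHz.
0.25 kHz ≤ fs/2 = 23.9 kHz, appears at 0.25 kHz.
Distinct values: {0.25 kHz, 2.95 kHz, 3.35 kHz, 19.9 kHz, 23.6 kHz}.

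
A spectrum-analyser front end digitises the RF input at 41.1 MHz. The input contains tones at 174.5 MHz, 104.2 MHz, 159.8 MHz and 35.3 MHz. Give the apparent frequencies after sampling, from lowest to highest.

4.6 MHz, 5.8 MHz, 10.1 MHz, 19.1 MHz

fs/2 = 20.55 MHz.
174.5 MHz mod fs = 10.1 MHz.
10.1 MHz ≤ fs/2 = 20.55 MHz, appears at 10.1 MHz.
104.2 MHz mod fs = 22 MHz.
22 MHz > fs/2 = 20.55 MHz, folds to fs − 22 MHz = 19.1 MHz.
159.8 MHz mod fs = 36.5 MHz.
36.5 MHz > fs/2 = 20.55 MHz, folds to fs − 36.5 MHz = 4.6 MHz.
35.3 MHz > fs/2 = 20.55 MHz, folds to fs − 35.3 MHz = 5.8 MHz.
Distinct values: {4.6 MHz, 5.8 MHz, 10.1 MHz, 19.1 MHz}.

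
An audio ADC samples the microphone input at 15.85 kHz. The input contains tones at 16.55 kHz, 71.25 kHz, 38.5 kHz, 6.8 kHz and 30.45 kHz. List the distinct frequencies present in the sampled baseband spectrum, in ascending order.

fs/2 = 7.925 kHz.
16.55 kHz mod fs = 0.7 kHz.
0.7 kHz ≤ fs/2 = 7.925 kHz, appears at 0.7 kHz.
71.25 kHz mod fs = 7.85 kHz.
7.85 kHz ≤ fs/2 = 7.925 kHz, appears at 7.85 kHz.
38.5 kHz mod fs = 6.8 kHz.
6.8 kHz ≤ fs/2 = 7.925 kHz, appears at 6.8 kHz.
6.8 kHz ≤ fs/2 = 7.925 kHz, passes unchanged.
30.45 kHz mod fs = 14.6 kHz.
14.6 kHz > fs/2 = 7.925 kHz, folds to fs − 14.6 kHz = 1.25 kHz.
Distinct values: {0.7 kHz, 1.25 kHz, 6.8 kHz, 7.85 kHz}.

0.7 kHz, 1.25 kHz, 6.8 kHz, 7.85 kHz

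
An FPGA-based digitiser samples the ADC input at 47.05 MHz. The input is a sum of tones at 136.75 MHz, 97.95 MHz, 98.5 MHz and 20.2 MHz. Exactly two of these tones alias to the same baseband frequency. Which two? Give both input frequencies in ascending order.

fs/2 = 23.525 MHz.
136.75 MHz mod fs = 42.65 MHz.
42.65 MHz > fs/2 = 23.525 MHz, folds to fs − 42.65 MHz = 4.4 MHz.
97.95 MHz mod fs = 3.85 MHz.
3.85 MHz ≤ fs/2 = 23.525 MHz, appears at 3.85 MHz.
98.5 MHz mod fs = 4.4 MHz.
4.4 MHz ≤ fs/2 = 23.525 MHz, appears at 4.4 MHz.
20.2 MHz ≤ fs/2 = 23.525 MHz, passes unchanged.
98.5 MHz and 136.75 MHz both map to 4.4 MHz.

98.5 MHz, 136.75 MHz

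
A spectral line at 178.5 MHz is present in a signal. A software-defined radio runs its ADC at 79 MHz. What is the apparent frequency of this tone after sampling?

20.5 MHz

178.5 MHz mod fs = 20.5 MHz.
20.5 MHz ≤ fs/2 = 39.5 MHz, appears at 20.5 MHz.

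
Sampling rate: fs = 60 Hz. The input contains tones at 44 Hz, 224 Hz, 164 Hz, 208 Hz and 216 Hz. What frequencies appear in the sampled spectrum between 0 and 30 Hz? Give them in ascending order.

fs/2 = 30 Hz.
44 Hz > fs/2 = 30 Hz, folds to fs − 44 Hz = 16 Hz.
224 Hz mod fs = 44 Hz.
44 Hz > fs/2 = 30 Hz, folds to fs − 44 Hz = 16 Hz.
164 Hz mod fs = 44 Hz.
44 Hz > fs/2 = 30 Hz, folds to fs − 44 Hz = 16 Hz.
208 Hz mod fs = 28 Hz.
28 Hz ≤ fs/2 = 30 Hz, appears at 28 Hz.
216 Hz mod fs = 36 Hz.
36 Hz > fs/2 = 30 Hz, folds to fs − 36 Hz = 24 Hz.
Distinct values: {16 Hz, 24 Hz, 28 Hz}.

16 Hz, 24 Hz, 28 Hz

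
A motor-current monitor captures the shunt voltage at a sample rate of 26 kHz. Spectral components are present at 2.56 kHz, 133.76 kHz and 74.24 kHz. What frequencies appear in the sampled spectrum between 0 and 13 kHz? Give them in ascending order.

2.56 kHz, 3.76 kHz

fs/2 = 13 kHz.
2.56 kHz ≤ fs/2 = 13 kHz, passes unchanged.
133.76 kHz mod fs = 3.76 kHz.
3.76 kHz ≤ fs/2 = 13 kHz, appears at 3.76 kHz.
74.24 kHz mod fs = 22.24 kHz.
22.24 kHz > fs/2 = 13 kHz, folds to fs − 22.24 kHz = 3.76 kHz.
Distinct values: {2.56 kHz, 3.76 kHz}.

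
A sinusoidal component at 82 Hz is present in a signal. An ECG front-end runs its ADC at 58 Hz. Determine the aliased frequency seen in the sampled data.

82 Hz mod fs = 24 Hz.
24 Hz ≤ fs/2 = 29 Hz, appears at 24 Hz.

24 Hz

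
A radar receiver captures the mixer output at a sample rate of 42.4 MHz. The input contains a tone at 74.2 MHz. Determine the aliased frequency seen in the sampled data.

10.6 MHz

74.2 MHz mod fs = 31.8 MHz.
31.8 MHz > fs/2 = 21.2 MHz, folds to fs − 31.8 MHz = 10.6 MHz.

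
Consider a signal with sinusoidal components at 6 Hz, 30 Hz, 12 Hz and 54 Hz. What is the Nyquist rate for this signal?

108 Hz

Highest-frequency component: 54 Hz.
Nyquist rate = 2 × 54 Hz = 108 Hz.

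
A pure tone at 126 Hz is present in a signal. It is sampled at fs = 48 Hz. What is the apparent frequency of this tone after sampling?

18 Hz

126 Hz mod fs = 30 Hz.
30 Hz > fs/2 = 24 Hz, folds to fs − 30 Hz = 18 Hz.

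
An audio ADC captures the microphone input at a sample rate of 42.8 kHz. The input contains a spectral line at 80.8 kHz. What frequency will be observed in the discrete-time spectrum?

80.8 kHz mod fs = 38 kHz.
38 kHz > fs/2 = 21.4 kHz, folds to fs − 38 kHz = 4.8 kHz.

4.8 kHz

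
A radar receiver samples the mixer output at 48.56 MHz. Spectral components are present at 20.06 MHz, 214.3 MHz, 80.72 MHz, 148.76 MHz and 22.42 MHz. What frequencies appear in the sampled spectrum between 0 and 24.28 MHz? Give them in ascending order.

3.08 MHz, 16.4 MHz, 20.06 MHz, 22.42 MHz

fs/2 = 24.28 MHz.
20.06 MHz ≤ fs/2 = 24.28 MHz, passes unchanged.
214.3 MHz mod fs = 20.06 MHz.
20.06 MHz ≤ fs/2 = 24.28 MHz, appears at 20.06 MHz.
80.72 MHz mod fs = 32.16 MHz.
32.16 MHz > fs/2 = 24.28 MHz, folds to fs − 32.16 MHz = 16.4 MHz.
148.76 MHz mod fs = 3.08 MHz.
3.08 MHz ≤ fs/2 = 24.28 MHz, appears at 3.08 MHz.
22.42 MHz ≤ fs/2 = 24.28 MHz, passes unchanged.
Distinct values: {3.08 MHz, 16.4 MHz, 20.06 MHz, 22.42 MHz}.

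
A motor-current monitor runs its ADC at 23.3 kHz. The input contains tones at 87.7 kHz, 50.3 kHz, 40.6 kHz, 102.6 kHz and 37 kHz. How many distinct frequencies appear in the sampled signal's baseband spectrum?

fs/2 = 11.65 kHz.
87.7 kHz mod fs = 17.8 kHz.
17.8 kHz > fs/2 = 11.65 kHz, folds to fs − 17.8 kHz = 5.5 kHz.
50.3 kHz mod fs = 3.7 kHz.
3.7 kHz ≤ fs/2 = 11.65 kHz, appears at 3.7 kHz.
40.6 kHz mod fs = 17.3 kHz.
17.3 kHz > fs/2 = 11.65 kHz, folds to fs − 17.3 kHz = 6 kHz.
102.6 kHz mod fs = 9.4 kHz.
9.4 kHz ≤ fs/2 = 11.65 kHz, appears at 9.4 kHz.
37 kHz mod fs = 13.7 kHz.
13.7 kHz > fs/2 = 11.65 kHz, folds to fs − 13.7 kHz = 9.6 kHz.
Distinct values: {3.7 kHz, 5.5 kHz, 6 kHz, 9.4 kHz, 9.6 kHz} → 5.

5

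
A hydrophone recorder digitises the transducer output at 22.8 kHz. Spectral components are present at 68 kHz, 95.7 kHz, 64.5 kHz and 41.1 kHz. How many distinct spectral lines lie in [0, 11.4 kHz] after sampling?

3

fs/2 = 11.4 kHz.
68 kHz mod fs = 22.4 kHz.
22.4 kHz > fs/2 = 11.4 kHz, folds to fs − 22.4 kHz = 0.4 kHz.
95.7 kHz mod fs = 4.5 kHz.
4.5 kHz ≤ fs/2 = 11.4 kHz, appears at 4.5 kHz.
64.5 kHz mod fs = 18.9 kHz.
18.9 kHz > fs/2 = 11.4 kHz, folds to fs − 18.9 kHz = 3.9 kHz.
41.1 kHz mod fs = 18.3 kHz.
18.3 kHz > fs/2 = 11.4 kHz, folds to fs − 18.3 kHz = 4.5 kHz.
Distinct values: {0.4 kHz, 3.9 kHz, 4.5 kHz} → 3.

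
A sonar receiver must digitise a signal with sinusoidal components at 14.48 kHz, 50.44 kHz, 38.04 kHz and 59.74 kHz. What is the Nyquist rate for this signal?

Highest-frequency component: 59.74 kHz.
Nyquist rate = 2 × 59.74 kHz = 119.48 kHz.

119.48 kHz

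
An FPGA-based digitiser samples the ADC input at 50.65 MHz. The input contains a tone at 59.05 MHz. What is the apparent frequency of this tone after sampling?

59.05 MHz mod fs = 8.4 MHz.
8.4 MHz ≤ fs/2 = 25.325 MHz, appears at 8.4 MHz.

8.4 MHz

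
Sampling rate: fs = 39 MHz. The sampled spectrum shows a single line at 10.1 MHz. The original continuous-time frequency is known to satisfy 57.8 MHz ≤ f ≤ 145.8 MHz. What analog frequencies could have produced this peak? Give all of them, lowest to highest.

67.9 MHz, 88.1 MHz, 106.9 MHz, 127.1 MHz

Frequencies that alias to 10.1 MHz are k·fs ± 10.1 MHz for integer k ≥ 0.
k=0: 10.1 MHz.
k=1: 28.9 MHz, 49.1 MHz.
k=2: 67.9 MHz, 88.1 MHz.
k=3: 106.9 MHz, 127.1 MHz.
k=4: 145.9 MHz, 166.1 MHz.
Within [57.8 MHz, 145.8 MHz]: 67.9 MHz, 88.1 MHz, 106.9 MHz, 127.1 MHz.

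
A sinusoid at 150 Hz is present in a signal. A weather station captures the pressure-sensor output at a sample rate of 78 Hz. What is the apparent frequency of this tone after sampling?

6 Hz

150 Hz mod fs = 72 Hz.
72 Hz > fs/2 = 39 Hz, folds to fs − 72 Hz = 6 Hz.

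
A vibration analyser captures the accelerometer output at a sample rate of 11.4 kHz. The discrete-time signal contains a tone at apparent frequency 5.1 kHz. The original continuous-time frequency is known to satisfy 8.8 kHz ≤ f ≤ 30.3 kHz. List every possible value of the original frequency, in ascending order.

Frequencies that alias to 5.1 kHz are k·fs ± 5.1 kHz for integer k ≥ 0.
k=0: 5.1 kHz.
k=1: 6.3 kHz, 16.5 kHz.
k=2: 17.7 kHz, 27.9 kHz.
k=3: 29.1 kHz, 39.3 kHz.
k=4: 40.5 kHz, 50.7 kHz.
Within [8.8 kHz, 30.3 kHz]: 16.5 kHz, 17.7 kHz, 27.9 kHz, 29.1 kHz.

16.5 kHz, 17.7 kHz, 27.9 kHz, 29.1 kHz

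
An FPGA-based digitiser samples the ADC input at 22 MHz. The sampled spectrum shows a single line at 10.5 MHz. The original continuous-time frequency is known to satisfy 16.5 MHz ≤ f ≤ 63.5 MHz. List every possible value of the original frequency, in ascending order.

Frequencies that alias to 10.5 MHz are k·fs ± 10.5 MHz for integer k ≥ 0.
k=0: 10.5 MHz.
k=1: 11.5 MHz, 32.5 MHz.
k=2: 33.5 MHz, 54.5 MHz.
k=3: 55.5 MHz, 76.5 MHz.
k=4: 77.5 MHz, 98.5 MHz.
Within [16.5 MHz, 63.5 MHz]: 32.5 MHz, 33.5 MHz, 54.5 MHz, 55.5 MHz.

32.5 MHz, 33.5 MHz, 54.5 MHz, 55.5 MHz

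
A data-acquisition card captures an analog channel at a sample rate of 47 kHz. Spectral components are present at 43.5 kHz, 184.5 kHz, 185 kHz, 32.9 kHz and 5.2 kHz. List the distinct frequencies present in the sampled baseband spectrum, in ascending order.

3 kHz, 3.5 kHz, 5.2 kHz, 14.1 kHz

fs/2 = 23.5 kHz.
43.5 kHz > fs/2 = 23.5 kHz, folds to fs − 43.5 kHz = 3.5 kHz.
184.5 kHz mod fs = 43.5 kHz.
43.5 kHz > fs/2 = 23.5 kHz, folds to fs − 43.5 kHz = 3.5 kHz.
185 kHz mod fs = 44 kHz.
44 kHz > fs/2 = 23.5 kHz, folds to fs − 44 kHz = 3 kHz.
32.9 kHz > fs/2 = 23.5 kHz, folds to fs − 32.9 kHz = 14.1 kHz.
5.2 kHz ≤ fs/2 = 23.5 kHz, passes unchanged.
Distinct values: {3 kHz, 3.5 kHz, 5.2 kHz, 14.1 kHz}.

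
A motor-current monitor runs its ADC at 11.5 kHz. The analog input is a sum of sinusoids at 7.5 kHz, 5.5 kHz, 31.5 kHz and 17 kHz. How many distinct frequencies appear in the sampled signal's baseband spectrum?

fs/2 = 5.75 kHz.
7.5 kHz > fs/2 = 5.75 kHz, folds to fs − 7.5 kHz = 4 kHz.
5.5 kHz ≤ fs/2 = 5.75 kHz, passes unchanged.
31.5 kHz mod fs = 8.5 kHz.
8.5 kHz > fs/2 = 5.75 kHz, folds to fs − 8.5 kHz = 3 kHz.
17 kHz mod fs = 5.5 kHz.
5.5 kHz ≤ fs/2 = 5.75 kHz, appears at 5.5 kHz.
Distinct values: {3 kHz, 4 kHz, 5.5 kHz} → 3.

3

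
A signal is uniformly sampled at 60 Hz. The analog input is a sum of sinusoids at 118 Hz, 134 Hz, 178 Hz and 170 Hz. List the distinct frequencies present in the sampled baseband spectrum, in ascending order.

fs/2 = 30 Hz.
118 Hz mod fs = 58 Hz.
58 Hz > fs/2 = 30 Hz, folds to fs − 58 Hz = 2 Hz.
134 Hz mod fs = 14 Hz.
14 Hz ≤ fs/2 = 30 Hz, appears at 14 Hz.
178 Hz mod fs = 58 Hz.
58 Hz > fs/2 = 30 Hz, folds to fs − 58 Hz = 2 Hz.
170 Hz mod fs = 50 Hz.
50 Hz > fs/2 = 30 Hz, folds to fs − 50 Hz = 10 Hz.
Distinct values: {2 Hz, 10 Hz, 14 Hz}.

2 Hz, 10 Hz, 14 Hz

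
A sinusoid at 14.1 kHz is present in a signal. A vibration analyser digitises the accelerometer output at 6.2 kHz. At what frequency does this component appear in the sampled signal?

14.1 kHz mod fs = 1.7 kHz.
1.7 kHz ≤ fs/2 = 3.1 kHz, appears at 1.7 kHz.

1.7 kHz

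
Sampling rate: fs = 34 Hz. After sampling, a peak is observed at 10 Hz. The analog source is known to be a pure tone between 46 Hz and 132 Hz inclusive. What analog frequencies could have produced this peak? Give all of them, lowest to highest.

58 Hz, 78 Hz, 92 Hz, 112 Hz, 126 Hz

Frequencies that alias to 10 Hz are k·fs ± 10 Hz for integer k ≥ 0.
k=0: 10 Hz.
k=1: 24 Hz, 44 Hz.
k=2: 58 Hz, 78 Hz.
k=3: 92 Hz, 112 Hz.
k=4: 126 Hz, 146 Hz.
k=5: 160 Hz, 180 Hz.
Within [46 Hz, 132 Hz]: 58 Hz, 78 Hz, 92 Hz, 112 Hz, 126 Hz.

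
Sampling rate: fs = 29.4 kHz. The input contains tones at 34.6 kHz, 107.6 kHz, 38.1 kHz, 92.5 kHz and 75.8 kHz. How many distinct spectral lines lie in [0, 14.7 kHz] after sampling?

5

fs/2 = 14.7 kHz.
34.6 kHz mod fs = 5.2 kHz.
5.2 kHz ≤ fs/2 = 14.7 kHz, appears at 5.2 kHz.
107.6 kHz mod fs = 19.4 kHz.
19.4 kHz > fs/2 = 14.7 kHz, folds to fs − 19.4 kHz = 10 kHz.
38.1 kHz mod fs = 8.7 kHz.
8.7 kHz ≤ fs/2 = 14.7 kHz, appears at 8.7 kHz.
92.5 kHz mod fs = 4.3 kHz.
4.3 kHz ≤ fs/2 = 14.7 kHz, appears at 4.3 kHz.
75.8 kHz mod fs = 17 kHz.
17 kHz > fs/2 = 14.7 kHz, folds to fs − 17 kHz = 12.4 kHz.
Distinct values: {4.3 kHz, 5.2 kHz, 8.7 kHz, 10 kHz, 12.4 kHz} → 5.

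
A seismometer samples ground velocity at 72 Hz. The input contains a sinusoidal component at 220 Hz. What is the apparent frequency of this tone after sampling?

220 Hz mod fs = 4 Hz.
4 Hz ≤ fs/2 = 36 Hz, appears at 4 Hz.

4 Hz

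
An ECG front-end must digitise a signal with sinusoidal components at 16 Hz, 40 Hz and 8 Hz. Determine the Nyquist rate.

Highest-frequency component: 40 Hz.
Nyquist rate = 2 × 40 Hz = 80 Hz.

80 Hz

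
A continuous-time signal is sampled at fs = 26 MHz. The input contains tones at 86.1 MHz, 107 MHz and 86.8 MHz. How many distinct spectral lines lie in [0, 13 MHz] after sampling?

3

fs/2 = 13 MHz.
86.1 MHz mod fs = 8.1 MHz.
8.1 MHz ≤ fs/2 = 13 MHz, appears at 8.1 MHz.
107 MHz mod fs = 3 MHz.
3 MHz ≤ fs/2 = 13 MHz, appears at 3 MHz.
86.8 MHz mod fs = 8.8 MHz.
8.8 MHz ≤ fs/2 = 13 MHz, appears at 8.8 MHz.
Distinct values: {3 MHz, 8.1 MHz, 8.8 MHz} → 3.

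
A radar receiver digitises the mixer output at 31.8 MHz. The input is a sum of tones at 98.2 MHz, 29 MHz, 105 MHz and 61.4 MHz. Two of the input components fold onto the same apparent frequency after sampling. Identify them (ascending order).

29 MHz, 98.2 MHz

fs/2 = 15.9 MHz.
98.2 MHz mod fs = 2.8 MHz.
2.8 MHz ≤ fs/2 = 15.9 MHz, appears at 2.8 MHz.
29 MHz > fs/2 = 15.9 MHz, folds to fs − 29 MHz = 2.8 MHz.
105 MHz mod fs = 9.6 MHz.
9.6 MHz ≤ fs/2 = 15.9 MHz, appears at 9.6 MHz.
61.4 MHz mod fs = 29.6 MHz.
29.6 MHz > fs/2 = 15.9 MHz, folds to fs − 29.6 MHz = 2.2 MHz.
29 MHz and 98.2 MHz both map to 2.8 MHz.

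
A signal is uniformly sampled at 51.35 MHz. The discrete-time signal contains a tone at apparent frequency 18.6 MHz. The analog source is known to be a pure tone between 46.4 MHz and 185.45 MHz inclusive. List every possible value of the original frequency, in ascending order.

69.95 MHz, 84.1 MHz, 121.3 MHz, 135.45 MHz, 172.65 MHz

Frequencies that alias to 18.6 MHz are k·fs ± 18.6 MHz for integer k ≥ 0.
k=0: 18.6 MHz.
k=1: 32.75 MHz, 69.95 MHz.
k=2: 84.1 MHz, 121.3 MHz.
k=3: 135.45 MHz, 172.65 MHz.
k=4: 186.8 MHz, 224 MHz.
Within [46.4 MHz, 185.45 MHz]: 69.95 MHz, 84.1 MHz, 121.3 MHz, 135.45 MHz, 172.65 MHz.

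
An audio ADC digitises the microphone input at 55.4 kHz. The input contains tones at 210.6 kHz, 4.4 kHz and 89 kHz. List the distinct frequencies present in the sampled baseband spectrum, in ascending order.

fs/2 = 27.7 kHz.
210.6 kHz mod fs = 44.4 kHz.
44.4 kHz > fs/2 = 27.7 kHz, folds to fs − 44.4 kHz = 11 kHz.
4.4 kHz ≤ fs/2 = 27.7 kHz, passes unchanged.
89 kHz mod fs = 33.6 kHz.
33.6 kHz > fs/2 = 27.7 kHz, folds to fs − 33.6 kHz = 21.8 kHz.
Distinct values: {4.4 kHz, 11 kHz, 21.8 kHz}.

4.4 kHz, 11 kHz, 21.8 kHz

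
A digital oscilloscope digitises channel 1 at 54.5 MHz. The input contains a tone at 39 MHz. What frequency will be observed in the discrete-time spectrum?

39 MHz > fs/2 = 27.25 MHz, folds to fs − 39 MHz = 15.5 MHz.

15.5 MHz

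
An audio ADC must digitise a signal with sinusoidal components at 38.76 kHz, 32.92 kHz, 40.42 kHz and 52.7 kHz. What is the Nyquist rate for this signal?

105.4 kHz

Highest-frequency component: 52.7 kHz.
Nyquist rate = 2 × 52.7 kHz = 105.4 kHz.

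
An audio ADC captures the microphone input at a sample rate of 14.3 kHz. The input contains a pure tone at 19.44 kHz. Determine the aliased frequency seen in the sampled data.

5.14 kHz

19.44 kHz mod fs = 5.14 kHz.
5.14 kHz ≤ fs/2 = 7.15 kHz, appears at 5.14 kHz.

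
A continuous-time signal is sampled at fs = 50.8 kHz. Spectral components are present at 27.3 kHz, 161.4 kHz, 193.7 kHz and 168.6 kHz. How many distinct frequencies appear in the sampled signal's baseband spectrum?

fs/2 = 25.4 kHz.
27.3 kHz > fs/2 = 25.4 kHz, folds to fs − 27.3 kHz = 23.5 kHz.
161.4 kHz mod fs = 9 kHz.
9 kHz ≤ fs/2 = 25.4 kHz, appears at 9 kHz.
193.7 kHz mod fs = 41.3 kHz.
41.3 kHz > fs/2 = 25.4 kHz, folds to fs − 41.3 kHz = 9.5 kHz.
168.6 kHz mod fs = 16.2 kHz.
16.2 kHz ≤ fs/2 = 25.4 kHz, appears at 16.2 kHz.
Distinct values: {9 kHz, 9.5 kHz, 16.2 kHz, 23.5 kHz} → 4.

4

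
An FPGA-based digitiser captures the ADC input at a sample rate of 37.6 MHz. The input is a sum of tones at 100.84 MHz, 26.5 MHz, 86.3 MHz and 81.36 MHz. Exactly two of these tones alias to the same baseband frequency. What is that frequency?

11.1 MHz

fs/2 = 18.8 MHz.
100.84 MHz mod fs = 25.64 MHz.
25.64 MHz > fs/2 = 18.8 MHz, folds to fs − 25.64 MHz = 11.96 MHz.
26.5 MHz > fs/2 = 18.8 MHz, folds to fs − 26.5 MHz = 11.1 MHz.
86.3 MHz mod fs = 11.1 MHz.
11.1 MHz ≤ fs/2 = 18.8 MHz, appears at 11.1 MHz.
81.36 MHz mod fs = 6.16 MHz.
6.16 MHz ≤ fs/2 = 18.8 MHz, appears at 6.16 MHz.
26.5 MHz and 86.3 MHz both map to 11.1 MHz.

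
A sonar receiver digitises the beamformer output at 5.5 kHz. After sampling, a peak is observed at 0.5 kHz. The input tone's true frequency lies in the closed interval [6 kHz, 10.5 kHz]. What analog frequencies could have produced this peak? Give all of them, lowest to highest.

6 kHz, 10.5 kHz

Frequencies that alias to 0.5 kHz are k·fs ± 0.5 kHz for integer k ≥ 0.
k=0: 0.5 kHz.
k=1: 5 kHz, 6 kHz.
k=2: 10.5 kHz, 11.5 kHz.
k=3: 16 kHz, 17 kHz.
Within [6 kHz, 10.5 kHz]: 6 kHz, 10.5 kHz.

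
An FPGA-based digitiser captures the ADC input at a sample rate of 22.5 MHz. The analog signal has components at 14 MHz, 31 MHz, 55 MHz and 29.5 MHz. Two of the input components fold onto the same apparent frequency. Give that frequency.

8.5 MHz

fs/2 = 11.25 MHz.
14 MHz > fs/2 = 11.25 MHz, folds to fs − 14 MHz = 8.5 MHz.
31 MHz mod fs = 8.5 MHz.
8.5 MHz ≤ fs/2 = 11.25 MHz, appears at 8.5 MHz.
55 MHz mod fs = 10 MHz.
10 MHz ≤ fs/2 = 11.25 MHz, appears at 10 MHz.
29.5 MHz mod fs = 7 MHz.
7 MHz ≤ fs/2 = 11.25 MHz, appears at 7 MHz.
14 MHz and 31 MHz both map to 8.5 MHz.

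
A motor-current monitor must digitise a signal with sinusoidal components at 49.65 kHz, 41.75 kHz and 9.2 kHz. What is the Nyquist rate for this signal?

Highest-frequency component: 49.65 kHz.
Nyquist rate = 2 × 49.65 kHz = 99.3 kHz.

99.3 kHz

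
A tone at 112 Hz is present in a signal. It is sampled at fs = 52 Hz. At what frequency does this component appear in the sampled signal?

8 Hz

112 Hz mod fs = 8 Hz.
8 Hz ≤ fs/2 = 26 Hz, appears at 8 Hz.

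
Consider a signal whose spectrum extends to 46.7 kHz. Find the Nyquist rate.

93.4 kHz

Nyquist rate = 2 × 46.7 kHz = 93.4 kHz.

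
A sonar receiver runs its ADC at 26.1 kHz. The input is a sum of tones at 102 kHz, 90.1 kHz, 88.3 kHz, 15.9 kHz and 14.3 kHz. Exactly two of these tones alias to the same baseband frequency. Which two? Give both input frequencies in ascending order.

14.3 kHz, 90.1 kHz

fs/2 = 13.05 kHz.
102 kHz mod fs = 23.7 kHz.
23.7 kHz > fs/2 = 13.05 kHz, folds to fs − 23.7 kHz = 2.4 kHz.
90.1 kHz mod fs = 11.8 kHz.
11.8 kHz ≤ fs/2 = 13.05 kHz, appears at 11.8 kHz.
88.3 kHz mod fs = 10 kHz.
10 kHz ≤ fs/2 = 13.05 kHz, appears at 10 kHz.
15.9 kHz > fs/2 = 13.05 kHz, folds to fs − 15.9 kHz = 10.2 kHz.
14.3 kHz > fs/2 = 13.05 kHz, folds to fs − 14.3 kHz = 11.8 kHz.
14.3 kHz and 90.1 kHz both map to 11.8 kHz.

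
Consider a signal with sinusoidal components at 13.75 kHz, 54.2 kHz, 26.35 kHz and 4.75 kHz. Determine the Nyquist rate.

Highest-frequency component: 54.2 kHz.
Nyquist rate = 2 × 54.2 kHz = 108.4 kHz.

108.4 kHz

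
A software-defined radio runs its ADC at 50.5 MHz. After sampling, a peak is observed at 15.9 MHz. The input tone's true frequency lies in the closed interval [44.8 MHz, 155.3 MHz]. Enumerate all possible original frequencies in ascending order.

66.4 MHz, 85.1 MHz, 116.9 MHz, 135.6 MHz

Frequencies that alias to 15.9 MHz are k·fs ± 15.9 MHz for integer k ≥ 0.
k=0: 15.9 MHz.
k=1: 34.6 MHz, 66.4 MHz.
k=2: 85.1 MHz, 116.9 MHz.
k=3: 135.6 MHz, 167.4 MHz.
k=4: 186.1 MHz, 217.9 MHz.
Within [44.8 MHz, 155.3 MHz]: 66.4 MHz, 85.1 MHz, 116.9 MHz, 135.6 MHz.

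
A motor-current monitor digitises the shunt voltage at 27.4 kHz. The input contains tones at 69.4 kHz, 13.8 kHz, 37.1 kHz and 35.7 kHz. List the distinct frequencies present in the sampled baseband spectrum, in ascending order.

fs/2 = 13.7 kHz.
69.4 kHz mod fs = 14.6 kHz.
14.6 kHz > fs/2 = 13.7 kHz, folds to fs − 14.6 kHz = 12.8 kHz.
13.8 kHz > fs/2 = 13.7 kHz, folds to fs − 13.8 kHz = 13.6 kHz.
37.1 kHz mod fs = 9.7 kHz.
9.7 kHz ≤ fs/2 = 13.7 kHz, appears at 9.7 kHz.
35.7 kHz mod fs = 8.3 kHz.
8.3 kHz ≤ fs/2 = 13.7 kHz, appears at 8.3 kHz.
Distinct values: {8.3 kHz, 9.7 kHz, 12.8 kHz, 13.6 kHz}.

8.3 kHz, 9.7 kHz, 12.8 kHz, 13.6 kHz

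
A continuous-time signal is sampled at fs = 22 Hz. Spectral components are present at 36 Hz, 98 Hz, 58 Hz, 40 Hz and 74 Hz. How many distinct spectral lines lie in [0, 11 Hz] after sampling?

3

fs/2 = 11 Hz.
36 Hz mod fs = 14 Hz.
14 Hz > fs/2 = 11 Hz, folds to fs − 14 Hz = 8 Hz.
98 Hz mod fs = 10 Hz.
10 Hz ≤ fs/2 = 11 Hz, appears at 10 Hz.
58 Hz mod fs = 14 Hz.
14 Hz > fs/2 = 11 Hz, folds to fs − 14 Hz = 8 Hz.
40 Hz mod fs = 18 Hz.
18 Hz > fs/2 = 11 Hz, folds to fs − 18 Hz = 4 Hz.
74 Hz mod fs = 8 Hz.
8 Hz ≤ fs/2 = 11 Hz, appears at 8 Hz.
Distinct values: {4 Hz, 8 Hz, 10 Hz} → 3.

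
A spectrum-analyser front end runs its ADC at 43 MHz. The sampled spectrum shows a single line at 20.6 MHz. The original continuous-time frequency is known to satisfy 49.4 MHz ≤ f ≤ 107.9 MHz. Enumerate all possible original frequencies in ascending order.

Frequencies that alias to 20.6 MHz are k·fs ± 20.6 MHz for integer k ≥ 0.
k=0: 20.6 MHz.
k=1: 22.4 MHz, 63.6 MHz.
k=2: 65.4 MHz, 106.6 MHz.
k=3: 108.4 MHz, 149.6 MHz.
Within [49.4 MHz, 107.9 MHz]: 63.6 MHz, 65.4 MHz, 106.6 MHz.

63.6 MHz, 65.4 MHz, 106.6 MHz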